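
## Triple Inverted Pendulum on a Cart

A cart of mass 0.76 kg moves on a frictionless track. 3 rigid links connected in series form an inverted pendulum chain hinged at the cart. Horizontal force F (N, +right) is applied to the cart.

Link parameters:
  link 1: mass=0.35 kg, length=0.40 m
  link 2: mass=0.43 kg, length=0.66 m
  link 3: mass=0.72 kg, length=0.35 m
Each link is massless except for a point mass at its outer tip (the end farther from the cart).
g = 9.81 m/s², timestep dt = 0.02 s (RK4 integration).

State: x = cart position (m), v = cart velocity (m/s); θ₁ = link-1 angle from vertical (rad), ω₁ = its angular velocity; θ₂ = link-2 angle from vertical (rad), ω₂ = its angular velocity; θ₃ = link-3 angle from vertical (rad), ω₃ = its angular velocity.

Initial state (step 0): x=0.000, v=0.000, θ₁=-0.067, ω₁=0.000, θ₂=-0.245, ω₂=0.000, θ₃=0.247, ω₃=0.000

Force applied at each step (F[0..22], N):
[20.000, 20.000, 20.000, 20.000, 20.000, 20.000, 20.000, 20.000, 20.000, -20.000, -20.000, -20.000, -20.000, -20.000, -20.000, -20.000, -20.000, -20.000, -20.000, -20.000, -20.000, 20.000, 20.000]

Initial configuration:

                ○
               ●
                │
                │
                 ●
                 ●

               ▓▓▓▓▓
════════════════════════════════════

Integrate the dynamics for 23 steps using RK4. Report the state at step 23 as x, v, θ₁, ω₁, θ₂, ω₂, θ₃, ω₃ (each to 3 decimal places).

Answer: x=0.354, v=-1.465, θ₁=-4.262, ω₁=-16.135, θ₂=-1.538, ω₂=-14.935, θ₃=-0.715, ω₃=-4.917

Derivation:
apply F[0]=+20.000 → step 1: x=0.005, v=0.542, θ₁=-0.079, ω₁=-1.241, θ₂=-0.247, ω₂=-0.235, θ₃=0.251, ω₃=0.369
apply F[1]=+20.000 → step 2: x=0.022, v=1.084, θ₁=-0.117, ω₁=-2.541, θ₂=-0.254, ω₂=-0.398, θ₃=0.261, ω₃=0.645
apply F[2]=+20.000 → step 3: x=0.049, v=1.616, θ₁=-0.181, ω₁=-3.908, θ₂=-0.262, ω₂=-0.435, θ₃=0.275, ω₃=0.716
apply F[3]=+20.000 → step 4: x=0.086, v=2.110, θ₁=-0.273, ω₁=-5.239, θ₂=-0.270, ω₂=-0.349, θ₃=0.288, ω₃=0.466
apply F[4]=+20.000 → step 5: x=0.133, v=2.530, θ₁=-0.389, ω₁=-6.317, θ₂=-0.276, ω₂=-0.244, θ₃=0.291, ω₃=-0.138
apply F[5]=+20.000 → step 6: x=0.187, v=2.858, θ₁=-0.523, ω₁=-6.975, θ₂=-0.281, ω₂=-0.273, θ₃=0.281, ω₃=-0.967
apply F[6]=+20.000 → step 7: x=0.246, v=3.113, θ₁=-0.666, ω₁=-7.245, θ₂=-0.289, ω₂=-0.510, θ₃=0.253, ω₃=-1.823
apply F[7]=+20.000 → step 8: x=0.311, v=3.325, θ₁=-0.811, ω₁=-7.266, θ₂=-0.303, ω₂=-0.931, θ₃=0.208, ω₃=-2.590
apply F[8]=+20.000 → step 9: x=0.379, v=3.517, θ₁=-0.955, ω₁=-7.148, θ₂=-0.327, ω₂=-1.480, θ₃=0.150, ω₃=-3.248
apply F[9]=-20.000 → step 10: x=0.445, v=3.041, θ₁=-1.096, ω₁=-6.986, θ₂=-0.355, ω₂=-1.333, θ₃=0.085, ω₃=-3.225
apply F[10]=-20.000 → step 11: x=0.501, v=2.571, θ₁=-1.236, ω₁=-7.015, θ₂=-0.380, ω₂=-1.166, θ₃=0.021, ω₃=-3.203
apply F[11]=-20.000 → step 12: x=0.548, v=2.095, θ₁=-1.378, ω₁=-7.195, θ₂=-0.402, ω₂=-1.008, θ₃=-0.043, ω₃=-3.195
apply F[12]=-20.000 → step 13: x=0.585, v=1.603, θ₁=-1.525, ω₁=-7.510, θ₂=-0.420, ω₂=-0.885, θ₃=-0.107, ω₃=-3.204
apply F[13]=-20.000 → step 14: x=0.612, v=1.086, θ₁=-1.679, ω₁=-7.964, θ₂=-0.437, ω₂=-0.831, θ₃=-0.171, ω₃=-3.226
apply F[14]=-20.000 → step 15: x=0.628, v=0.535, θ₁=-1.845, ω₁=-8.585, θ₂=-0.454, ω₂=-0.887, θ₃=-0.236, ω₃=-3.254
apply F[15]=-20.000 → step 16: x=0.633, v=-0.062, θ₁=-2.024, ω₁=-9.435, θ₂=-0.474, ω₂=-1.113, θ₃=-0.302, ω₃=-3.279
apply F[16]=-20.000 → step 17: x=0.625, v=-0.721, θ₁=-2.224, ω₁=-10.631, θ₂=-0.501, ω₂=-1.614, θ₃=-0.367, ω₃=-3.291
apply F[17]=-20.000 → step 18: x=0.603, v=-1.465, θ₁=-2.453, ω₁=-12.392, θ₂=-0.542, ω₂=-2.585, θ₃=-0.433, ω₃=-3.278
apply F[18]=-20.000 → step 19: x=0.566, v=-2.310, θ₁=-2.726, ω₁=-15.102, θ₂=-0.610, ω₂=-4.437, θ₃=-0.498, ω₃=-3.204
apply F[19]=-20.000 → step 20: x=0.511, v=-3.139, θ₁=-3.066, ω₁=-19.083, θ₂=-0.730, ω₂=-7.968, θ₃=-0.560, ω₃=-2.894
apply F[20]=-20.000 → step 21: x=0.444, v=-3.347, θ₁=-3.486, ω₁=-22.399, θ₂=-0.941, ω₂=-13.192, θ₃=-0.609, ω₃=-1.911
apply F[21]=+20.000 → step 22: x=0.390, v=-2.163, θ₁=-3.908, ω₁=-19.411, θ₂=-1.233, ω₂=-15.327, θ₃=-0.646, ω₃=-2.252
apply F[22]=+20.000 → step 23: x=0.354, v=-1.465, θ₁=-4.262, ω₁=-16.135, θ₂=-1.538, ω₂=-14.935, θ₃=-0.715, ω₃=-4.917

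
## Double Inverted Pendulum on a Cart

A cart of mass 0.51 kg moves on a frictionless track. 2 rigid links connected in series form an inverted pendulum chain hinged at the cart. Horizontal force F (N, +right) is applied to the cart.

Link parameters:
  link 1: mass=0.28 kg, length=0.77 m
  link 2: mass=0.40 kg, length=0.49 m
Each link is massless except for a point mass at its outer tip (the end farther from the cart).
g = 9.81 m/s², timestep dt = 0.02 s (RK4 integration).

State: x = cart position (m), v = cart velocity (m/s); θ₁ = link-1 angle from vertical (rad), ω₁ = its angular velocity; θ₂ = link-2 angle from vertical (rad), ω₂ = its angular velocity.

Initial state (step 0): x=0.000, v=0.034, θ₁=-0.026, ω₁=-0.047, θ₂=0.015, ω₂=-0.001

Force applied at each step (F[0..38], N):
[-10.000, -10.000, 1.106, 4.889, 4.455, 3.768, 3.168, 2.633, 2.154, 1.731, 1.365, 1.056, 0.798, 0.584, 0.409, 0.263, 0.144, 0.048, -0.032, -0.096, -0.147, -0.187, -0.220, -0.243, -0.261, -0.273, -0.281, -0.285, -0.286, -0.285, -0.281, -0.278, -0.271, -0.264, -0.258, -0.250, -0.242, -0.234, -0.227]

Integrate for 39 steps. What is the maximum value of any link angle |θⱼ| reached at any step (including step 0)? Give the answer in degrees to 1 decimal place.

apply F[0]=-10.000 → step 1: x=-0.003, v=-0.351, θ₁=-0.022, ω₁=0.432, θ₂=0.015, ω₂=0.040
apply F[1]=-10.000 → step 2: x=-0.014, v=-0.739, θ₁=-0.009, ω₁=0.920, θ₂=0.017, ω₂=0.071
apply F[2]=+1.106 → step 3: x=-0.028, v=-0.696, θ₁=0.009, ω₁=0.858, θ₂=0.018, ω₂=0.086
apply F[3]=+4.889 → step 4: x=-0.040, v=-0.509, θ₁=0.024, ω₁=0.618, θ₂=0.020, ω₂=0.088
apply F[4]=+4.455 → step 5: x=-0.049, v=-0.342, θ₁=0.034, ω₁=0.412, θ₂=0.022, ω₂=0.080
apply F[5]=+3.768 → step 6: x=-0.054, v=-0.204, θ₁=0.041, ω₁=0.248, θ₂=0.023, ω₂=0.064
apply F[6]=+3.168 → step 7: x=-0.057, v=-0.091, θ₁=0.044, ω₁=0.120, θ₂=0.024, ω₂=0.045
apply F[7]=+2.633 → step 8: x=-0.058, v=0.000, θ₁=0.046, ω₁=0.021, θ₂=0.025, ω₂=0.025
apply F[8]=+2.154 → step 9: x=-0.058, v=0.073, θ₁=0.045, ω₁=-0.054, θ₂=0.025, ω₂=0.004
apply F[9]=+1.731 → step 10: x=-0.056, v=0.129, θ₁=0.044, ω₁=-0.108, θ₂=0.025, ω₂=-0.015
apply F[10]=+1.365 → step 11: x=-0.053, v=0.171, θ₁=0.041, ω₁=-0.145, θ₂=0.025, ω₂=-0.032
apply F[11]=+1.056 → step 12: x=-0.049, v=0.202, θ₁=0.038, ω₁=-0.170, θ₂=0.024, ω₂=-0.048
apply F[12]=+0.798 → step 13: x=-0.045, v=0.224, θ₁=0.035, ω₁=-0.184, θ₂=0.023, ω₂=-0.060
apply F[13]=+0.584 → step 14: x=-0.040, v=0.238, θ₁=0.031, ω₁=-0.190, θ₂=0.021, ω₂=-0.071
apply F[14]=+0.409 → step 15: x=-0.035, v=0.246, θ₁=0.027, ω₁=-0.191, θ₂=0.020, ω₂=-0.079
apply F[15]=+0.263 → step 16: x=-0.030, v=0.250, θ₁=0.023, ω₁=-0.187, θ₂=0.018, ω₂=-0.085
apply F[16]=+0.144 → step 17: x=-0.025, v=0.250, θ₁=0.020, ω₁=-0.180, θ₂=0.016, ω₂=-0.089
apply F[17]=+0.048 → step 18: x=-0.020, v=0.247, θ₁=0.016, ω₁=-0.171, θ₂=0.015, ω₂=-0.091
apply F[18]=-0.032 → step 19: x=-0.015, v=0.242, θ₁=0.013, ω₁=-0.160, θ₂=0.013, ω₂=-0.092
apply F[19]=-0.096 → step 20: x=-0.010, v=0.236, θ₁=0.010, ω₁=-0.149, θ₂=0.011, ω₂=-0.092
apply F[20]=-0.147 → step 21: x=-0.006, v=0.228, θ₁=0.007, ω₁=-0.137, θ₂=0.009, ω₂=-0.090
apply F[21]=-0.187 → step 22: x=-0.001, v=0.219, θ₁=0.004, ω₁=-0.125, θ₂=0.007, ω₂=-0.087
apply F[22]=-0.220 → step 23: x=0.003, v=0.210, θ₁=0.002, ω₁=-0.114, θ₂=0.006, ω₂=-0.084
apply F[23]=-0.243 → step 24: x=0.007, v=0.200, θ₁=-0.000, ω₁=-0.102, θ₂=0.004, ω₂=-0.080
apply F[24]=-0.261 → step 25: x=0.011, v=0.190, θ₁=-0.002, ω₁=-0.091, θ₂=0.002, ω₂=-0.076
apply F[25]=-0.273 → step 26: x=0.015, v=0.180, θ₁=-0.004, ω₁=-0.081, θ₂=0.001, ω₂=-0.071
apply F[26]=-0.281 → step 27: x=0.018, v=0.170, θ₁=-0.005, ω₁=-0.071, θ₂=-0.000, ω₂=-0.066
apply F[27]=-0.285 → step 28: x=0.021, v=0.161, θ₁=-0.007, ω₁=-0.062, θ₂=-0.002, ω₂=-0.061
apply F[28]=-0.286 → step 29: x=0.025, v=0.151, θ₁=-0.008, ω₁=-0.054, θ₂=-0.003, ω₂=-0.056
apply F[29]=-0.285 → step 30: x=0.027, v=0.142, θ₁=-0.009, ω₁=-0.046, θ₂=-0.004, ω₂=-0.051
apply F[30]=-0.281 → step 31: x=0.030, v=0.134, θ₁=-0.010, ω₁=-0.039, θ₂=-0.005, ω₂=-0.047
apply F[31]=-0.278 → step 32: x=0.033, v=0.125, θ₁=-0.010, ω₁=-0.033, θ₂=-0.006, ω₂=-0.042
apply F[32]=-0.271 → step 33: x=0.035, v=0.118, θ₁=-0.011, ω₁=-0.027, θ₂=-0.007, ω₂=-0.038
apply F[33]=-0.264 → step 34: x=0.038, v=0.110, θ₁=-0.012, ω₁=-0.022, θ₂=-0.007, ω₂=-0.033
apply F[34]=-0.258 → step 35: x=0.040, v=0.103, θ₁=-0.012, ω₁=-0.017, θ₂=-0.008, ω₂=-0.029
apply F[35]=-0.250 → step 36: x=0.042, v=0.097, θ₁=-0.012, ω₁=-0.013, θ₂=-0.008, ω₂=-0.025
apply F[36]=-0.242 → step 37: x=0.044, v=0.090, θ₁=-0.012, ω₁=-0.009, θ₂=-0.009, ω₂=-0.022
apply F[37]=-0.234 → step 38: x=0.045, v=0.084, θ₁=-0.013, ω₁=-0.006, θ₂=-0.009, ω₂=-0.019
apply F[38]=-0.227 → step 39: x=0.047, v=0.079, θ₁=-0.013, ω₁=-0.003, θ₂=-0.010, ω₂=-0.016
Max |angle| over trajectory = 0.046 rad = 2.6°.

Answer: 2.6°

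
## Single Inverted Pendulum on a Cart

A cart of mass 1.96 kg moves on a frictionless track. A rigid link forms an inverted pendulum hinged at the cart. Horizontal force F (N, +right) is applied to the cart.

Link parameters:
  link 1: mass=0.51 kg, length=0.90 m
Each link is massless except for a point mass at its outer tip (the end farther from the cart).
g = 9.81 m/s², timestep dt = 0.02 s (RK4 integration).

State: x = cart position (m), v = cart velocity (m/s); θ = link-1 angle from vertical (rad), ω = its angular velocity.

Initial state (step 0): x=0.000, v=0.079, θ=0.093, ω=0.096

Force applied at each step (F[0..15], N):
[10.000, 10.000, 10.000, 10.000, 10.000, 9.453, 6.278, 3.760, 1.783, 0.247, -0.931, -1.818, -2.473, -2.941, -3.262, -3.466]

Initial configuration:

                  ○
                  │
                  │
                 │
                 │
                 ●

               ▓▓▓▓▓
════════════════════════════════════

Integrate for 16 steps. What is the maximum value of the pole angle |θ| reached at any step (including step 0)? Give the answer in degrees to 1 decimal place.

apply F[0]=+10.000 → step 1: x=0.003, v=0.176, θ=0.094, ω=0.009
apply F[1]=+10.000 → step 2: x=0.007, v=0.273, θ=0.093, ω=-0.078
apply F[2]=+10.000 → step 3: x=0.013, v=0.370, θ=0.091, ω=-0.165
apply F[3]=+10.000 → step 4: x=0.022, v=0.468, θ=0.087, ω=-0.254
apply F[4]=+10.000 → step 5: x=0.032, v=0.565, θ=0.081, ω=-0.344
apply F[5]=+9.453 → step 6: x=0.044, v=0.658, θ=0.073, ω=-0.429
apply F[6]=+6.278 → step 7: x=0.058, v=0.718, θ=0.064, ω=-0.481
apply F[7]=+3.760 → step 8: x=0.073, v=0.754, θ=0.054, ω=-0.508
apply F[8]=+1.783 → step 9: x=0.088, v=0.769, θ=0.044, ω=-0.515
apply F[9]=+0.247 → step 10: x=0.104, v=0.770, θ=0.034, ω=-0.507
apply F[10]=-0.931 → step 11: x=0.119, v=0.759, θ=0.024, ω=-0.488
apply F[11]=-1.818 → step 12: x=0.134, v=0.740, θ=0.014, ω=-0.463
apply F[12]=-2.473 → step 13: x=0.148, v=0.714, θ=0.005, ω=-0.432
apply F[13]=-2.941 → step 14: x=0.162, v=0.684, θ=-0.003, ω=-0.398
apply F[14]=-3.262 → step 15: x=0.176, v=0.651, θ=-0.011, ω=-0.363
apply F[15]=-3.466 → step 16: x=0.188, v=0.616, θ=-0.018, ω=-0.328
Max |angle| over trajectory = 0.094 rad = 5.4°.

Answer: 5.4°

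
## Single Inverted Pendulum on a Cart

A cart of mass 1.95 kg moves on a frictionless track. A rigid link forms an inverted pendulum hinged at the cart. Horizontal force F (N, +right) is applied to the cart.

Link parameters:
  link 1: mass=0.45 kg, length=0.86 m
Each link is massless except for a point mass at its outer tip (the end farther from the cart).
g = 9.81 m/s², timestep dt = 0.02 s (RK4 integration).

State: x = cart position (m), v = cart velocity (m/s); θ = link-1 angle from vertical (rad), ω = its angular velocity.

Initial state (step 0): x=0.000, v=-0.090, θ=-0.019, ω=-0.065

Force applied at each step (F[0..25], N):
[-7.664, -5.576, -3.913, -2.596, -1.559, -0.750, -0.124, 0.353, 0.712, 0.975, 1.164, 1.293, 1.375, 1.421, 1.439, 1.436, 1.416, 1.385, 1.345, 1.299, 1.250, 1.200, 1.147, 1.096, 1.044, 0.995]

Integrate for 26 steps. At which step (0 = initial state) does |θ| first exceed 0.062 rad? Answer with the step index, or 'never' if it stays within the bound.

Answer: never

Derivation:
apply F[0]=-7.664 → step 1: x=-0.003, v=-0.168, θ=-0.019, ω=0.021
apply F[1]=-5.576 → step 2: x=-0.006, v=-0.224, θ=-0.018, ω=0.082
apply F[2]=-3.913 → step 3: x=-0.011, v=-0.263, θ=-0.016, ω=0.124
apply F[3]=-2.596 → step 4: x=-0.017, v=-0.289, θ=-0.014, ω=0.151
apply F[4]=-1.559 → step 5: x=-0.023, v=-0.305, θ=-0.010, ω=0.166
apply F[5]=-0.750 → step 6: x=-0.029, v=-0.312, θ=-0.007, ω=0.172
apply F[6]=-0.124 → step 7: x=-0.035, v=-0.313, θ=-0.004, ω=0.172
apply F[7]=+0.353 → step 8: x=-0.041, v=-0.309, θ=-0.000, ω=0.167
apply F[8]=+0.712 → step 9: x=-0.048, v=-0.302, θ=0.003, ω=0.159
apply F[9]=+0.975 → step 10: x=-0.054, v=-0.292, θ=0.006, ω=0.149
apply F[10]=+1.164 → step 11: x=-0.059, v=-0.281, θ=0.009, ω=0.137
apply F[11]=+1.293 → step 12: x=-0.065, v=-0.268, θ=0.012, ω=0.125
apply F[12]=+1.375 → step 13: x=-0.070, v=-0.254, θ=0.014, ω=0.112
apply F[13]=+1.421 → step 14: x=-0.075, v=-0.241, θ=0.016, ω=0.099
apply F[14]=+1.439 → step 15: x=-0.080, v=-0.227, θ=0.018, ω=0.087
apply F[15]=+1.436 → step 16: x=-0.084, v=-0.213, θ=0.020, ω=0.075
apply F[16]=+1.416 → step 17: x=-0.088, v=-0.199, θ=0.021, ω=0.064
apply F[17]=+1.385 → step 18: x=-0.092, v=-0.186, θ=0.022, ω=0.053
apply F[18]=+1.345 → step 19: x=-0.096, v=-0.173, θ=0.023, ω=0.044
apply F[19]=+1.299 → step 20: x=-0.099, v=-0.161, θ=0.024, ω=0.035
apply F[20]=+1.250 → step 21: x=-0.102, v=-0.149, θ=0.024, ω=0.027
apply F[21]=+1.200 → step 22: x=-0.105, v=-0.138, θ=0.025, ω=0.019
apply F[22]=+1.147 → step 23: x=-0.108, v=-0.127, θ=0.025, ω=0.013
apply F[23]=+1.096 → step 24: x=-0.110, v=-0.117, θ=0.025, ω=0.007
apply F[24]=+1.044 → step 25: x=-0.112, v=-0.108, θ=0.026, ω=0.001
apply F[25]=+0.995 → step 26: x=-0.114, v=-0.099, θ=0.026, ω=-0.003
max |θ| = 0.026 ≤ 0.062 over all 27 states.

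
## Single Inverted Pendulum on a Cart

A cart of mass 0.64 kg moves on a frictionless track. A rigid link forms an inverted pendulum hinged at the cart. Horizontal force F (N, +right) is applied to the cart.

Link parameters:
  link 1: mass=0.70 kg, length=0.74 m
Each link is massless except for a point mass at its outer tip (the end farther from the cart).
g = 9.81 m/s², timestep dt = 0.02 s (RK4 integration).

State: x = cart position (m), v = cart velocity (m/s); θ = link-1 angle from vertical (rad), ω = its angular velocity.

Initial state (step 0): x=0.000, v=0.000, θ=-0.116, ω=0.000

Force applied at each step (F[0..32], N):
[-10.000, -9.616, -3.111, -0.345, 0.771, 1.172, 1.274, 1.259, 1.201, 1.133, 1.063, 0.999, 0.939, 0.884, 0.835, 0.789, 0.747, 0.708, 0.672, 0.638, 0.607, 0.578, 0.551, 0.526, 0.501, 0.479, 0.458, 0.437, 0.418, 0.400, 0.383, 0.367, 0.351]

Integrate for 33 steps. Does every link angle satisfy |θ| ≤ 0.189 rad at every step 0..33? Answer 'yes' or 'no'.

Answer: yes

Derivation:
apply F[0]=-10.000 → step 1: x=-0.003, v=-0.284, θ=-0.112, ω=0.351
apply F[1]=-9.616 → step 2: x=-0.011, v=-0.559, θ=-0.102, ω=0.691
apply F[2]=-3.111 → step 3: x=-0.023, v=-0.636, θ=-0.087, ω=0.770
apply F[3]=-0.345 → step 4: x=-0.036, v=-0.630, θ=-0.072, ω=0.741
apply F[4]=+0.771 → step 5: x=-0.048, v=-0.593, θ=-0.058, ω=0.674
apply F[5]=+1.172 → step 6: x=-0.059, v=-0.546, θ=-0.046, ω=0.596
apply F[6]=+1.274 → step 7: x=-0.070, v=-0.497, θ=-0.034, ω=0.521
apply F[7]=+1.259 → step 8: x=-0.079, v=-0.452, θ=-0.025, ω=0.451
apply F[8]=+1.201 → step 9: x=-0.088, v=-0.410, θ=-0.016, ω=0.389
apply F[9]=+1.133 → step 10: x=-0.096, v=-0.372, θ=-0.009, ω=0.335
apply F[10]=+1.063 → step 11: x=-0.103, v=-0.338, θ=-0.003, ω=0.286
apply F[11]=+0.999 → step 12: x=-0.109, v=-0.306, θ=0.002, ω=0.244
apply F[12]=+0.939 → step 13: x=-0.115, v=-0.278, θ=0.007, ω=0.207
apply F[13]=+0.884 → step 14: x=-0.120, v=-0.252, θ=0.011, ω=0.175
apply F[14]=+0.835 → step 15: x=-0.125, v=-0.229, θ=0.014, ω=0.146
apply F[15]=+0.789 → step 16: x=-0.130, v=-0.208, θ=0.017, ω=0.122
apply F[16]=+0.747 → step 17: x=-0.134, v=-0.188, θ=0.019, ω=0.100
apply F[17]=+0.708 → step 18: x=-0.137, v=-0.170, θ=0.021, ω=0.081
apply F[18]=+0.672 → step 19: x=-0.140, v=-0.154, θ=0.022, ω=0.065
apply F[19]=+0.638 → step 20: x=-0.143, v=-0.139, θ=0.023, ω=0.050
apply F[20]=+0.607 → step 21: x=-0.146, v=-0.125, θ=0.024, ω=0.038
apply F[21]=+0.578 → step 22: x=-0.148, v=-0.112, θ=0.025, ω=0.027
apply F[22]=+0.551 → step 23: x=-0.150, v=-0.100, θ=0.025, ω=0.018
apply F[23]=+0.526 → step 24: x=-0.152, v=-0.089, θ=0.026, ω=0.010
apply F[24]=+0.501 → step 25: x=-0.154, v=-0.079, θ=0.026, ω=0.003
apply F[25]=+0.479 → step 26: x=-0.156, v=-0.070, θ=0.026, ω=-0.003
apply F[26]=+0.458 → step 27: x=-0.157, v=-0.061, θ=0.026, ω=-0.008
apply F[27]=+0.437 → step 28: x=-0.158, v=-0.053, θ=0.025, ω=-0.013
apply F[28]=+0.418 → step 29: x=-0.159, v=-0.045, θ=0.025, ω=-0.017
apply F[29]=+0.400 → step 30: x=-0.160, v=-0.038, θ=0.025, ω=-0.020
apply F[30]=+0.383 → step 31: x=-0.160, v=-0.031, θ=0.024, ω=-0.022
apply F[31]=+0.367 → step 32: x=-0.161, v=-0.025, θ=0.024, ω=-0.024
apply F[32]=+0.351 → step 33: x=-0.161, v=-0.019, θ=0.023, ω=-0.026
Max |angle| over trajectory = 0.116 rad; bound = 0.189 → within bound.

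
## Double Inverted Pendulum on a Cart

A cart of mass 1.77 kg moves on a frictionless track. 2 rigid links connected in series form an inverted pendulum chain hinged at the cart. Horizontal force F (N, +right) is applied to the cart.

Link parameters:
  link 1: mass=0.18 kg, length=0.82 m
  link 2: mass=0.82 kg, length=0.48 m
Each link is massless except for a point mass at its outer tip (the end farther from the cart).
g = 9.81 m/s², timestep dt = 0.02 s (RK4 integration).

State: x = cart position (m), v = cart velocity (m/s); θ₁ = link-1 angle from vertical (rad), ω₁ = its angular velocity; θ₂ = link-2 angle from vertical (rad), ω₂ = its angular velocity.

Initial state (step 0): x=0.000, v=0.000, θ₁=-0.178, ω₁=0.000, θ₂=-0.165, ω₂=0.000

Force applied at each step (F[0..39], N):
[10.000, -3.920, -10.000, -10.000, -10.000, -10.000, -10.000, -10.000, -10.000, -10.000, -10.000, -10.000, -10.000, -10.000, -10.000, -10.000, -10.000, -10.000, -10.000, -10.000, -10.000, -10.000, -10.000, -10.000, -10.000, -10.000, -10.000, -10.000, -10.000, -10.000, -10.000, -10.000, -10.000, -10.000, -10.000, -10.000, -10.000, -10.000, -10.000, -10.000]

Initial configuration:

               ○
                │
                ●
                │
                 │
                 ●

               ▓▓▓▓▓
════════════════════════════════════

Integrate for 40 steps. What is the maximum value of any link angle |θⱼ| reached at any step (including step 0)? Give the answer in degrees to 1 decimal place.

Answer: 190.8°

Derivation:
apply F[0]=+10.000 → step 1: x=0.001, v=0.130, θ₁=-0.180, ω₁=-0.212, θ₂=-0.165, ω₂=0.027
apply F[1]=-3.920 → step 2: x=0.004, v=0.106, θ₁=-0.185, ω₁=-0.246, θ₂=-0.164, ω₂=0.068
apply F[2]=-10.000 → step 3: x=0.005, v=0.015, θ₁=-0.189, ω₁=-0.209, θ₂=-0.162, ω₂=0.126
apply F[3]=-10.000 → step 4: x=0.004, v=-0.076, θ₁=-0.193, ω₁=-0.181, θ₂=-0.159, ω₂=0.200
apply F[4]=-10.000 → step 5: x=0.002, v=-0.166, θ₁=-0.197, ω₁=-0.164, θ₂=-0.154, ω₂=0.292
apply F[5]=-10.000 → step 6: x=-0.002, v=-0.256, θ₁=-0.200, ω₁=-0.158, θ₂=-0.147, ω₂=0.406
apply F[6]=-10.000 → step 7: x=-0.008, v=-0.346, θ₁=-0.203, ω₁=-0.165, θ₂=-0.137, ω₂=0.546
apply F[7]=-10.000 → step 8: x=-0.016, v=-0.436, θ₁=-0.206, ω₁=-0.188, θ₂=-0.125, ω₂=0.717
apply F[8]=-10.000 → step 9: x=-0.026, v=-0.526, θ₁=-0.211, ω₁=-0.229, θ₂=-0.108, ω₂=0.925
apply F[9]=-10.000 → step 10: x=-0.037, v=-0.616, θ₁=-0.216, ω₁=-0.290, θ₂=-0.088, ω₂=1.176
apply F[10]=-10.000 → step 11: x=-0.051, v=-0.707, θ₁=-0.222, ω₁=-0.372, θ₂=-0.061, ω₂=1.473
apply F[11]=-10.000 → step 12: x=-0.066, v=-0.800, θ₁=-0.231, ω₁=-0.473, θ₂=-0.028, ω₂=1.813
apply F[12]=-10.000 → step 13: x=-0.083, v=-0.893, θ₁=-0.241, ω₁=-0.583, θ₂=0.012, ω₂=2.188
apply F[13]=-10.000 → step 14: x=-0.101, v=-0.990, θ₁=-0.254, ω₁=-0.693, θ₂=0.059, ω₂=2.578
apply F[14]=-10.000 → step 15: x=-0.122, v=-1.088, θ₁=-0.269, ω₁=-0.786, θ₂=0.115, ω₂=2.962
apply F[15]=-10.000 → step 16: x=-0.145, v=-1.190, θ₁=-0.285, ω₁=-0.851, θ₂=0.178, ω₂=3.322
apply F[16]=-10.000 → step 17: x=-0.170, v=-1.293, θ₁=-0.303, ω₁=-0.882, θ₂=0.247, ω₂=3.651
apply F[17]=-10.000 → step 18: x=-0.197, v=-1.398, θ₁=-0.320, ω₁=-0.874, θ₂=0.323, ω₂=3.950
apply F[18]=-10.000 → step 19: x=-0.226, v=-1.504, θ₁=-0.337, ω₁=-0.828, θ₂=0.405, ω₂=4.226
apply F[19]=-10.000 → step 20: x=-0.257, v=-1.611, θ₁=-0.353, ω₁=-0.744, θ₂=0.492, ω₂=4.490
apply F[20]=-10.000 → step 21: x=-0.290, v=-1.718, θ₁=-0.367, ω₁=-0.624, θ₂=0.585, ω₂=4.750
apply F[21]=-10.000 → step 22: x=-0.326, v=-1.826, θ₁=-0.378, ω₁=-0.465, θ₂=0.682, ω₂=5.018
apply F[22]=-10.000 → step 23: x=-0.363, v=-1.933, θ₁=-0.385, ω₁=-0.263, θ₂=0.786, ω₂=5.303
apply F[23]=-10.000 → step 24: x=-0.403, v=-2.040, θ₁=-0.388, ω₁=-0.013, θ₂=0.895, ω₂=5.612
apply F[24]=-10.000 → step 25: x=-0.445, v=-2.146, θ₁=-0.385, ω₁=0.291, θ₂=1.010, ω₂=5.954
apply F[25]=-10.000 → step 26: x=-0.489, v=-2.252, θ₁=-0.376, ω₁=0.660, θ₂=1.133, ω₂=6.337
apply F[26]=-10.000 → step 27: x=-0.535, v=-2.358, θ₁=-0.358, ω₁=1.105, θ₂=1.264, ω₂=6.768
apply F[27]=-10.000 → step 28: x=-0.583, v=-2.463, θ₁=-0.331, ω₁=1.638, θ₂=1.404, ω₂=7.253
apply F[28]=-10.000 → step 29: x=-0.633, v=-2.567, θ₁=-0.292, ω₁=2.272, θ₂=1.555, ω₂=7.790
apply F[29]=-10.000 → step 30: x=-0.686, v=-2.673, θ₁=-0.240, ω₁=3.015, θ₂=1.716, ω₂=8.373
apply F[30]=-10.000 → step 31: x=-0.740, v=-2.779, θ₁=-0.171, ω₁=3.869, θ₂=1.890, ω₂=8.973
apply F[31]=-10.000 → step 32: x=-0.797, v=-2.888, θ₁=-0.084, ω₁=4.814, θ₂=2.075, ω₂=9.535
apply F[32]=-10.000 → step 33: x=-0.856, v=-3.000, θ₁=0.022, ω₁=5.800, θ₂=2.270, ω₂=9.962
apply F[33]=-10.000 → step 34: x=-0.917, v=-3.113, θ₁=0.148, ω₁=6.738, θ₂=2.472, ω₂=10.113
apply F[34]=-10.000 → step 35: x=-0.980, v=-3.222, θ₁=0.290, ω₁=7.505, θ₂=2.672, ω₂=9.832
apply F[35]=-10.000 → step 36: x=-1.046, v=-3.313, θ₁=0.446, ω₁=7.989, θ₂=2.861, ω₂=9.020
apply F[36]=-10.000 → step 37: x=-1.113, v=-3.376, θ₁=0.608, ω₁=8.144, θ₂=3.029, ω₂=7.692
apply F[37]=-10.000 → step 38: x=-1.180, v=-3.410, θ₁=0.770, ω₁=8.021, θ₂=3.166, ω₂=5.988
apply F[38]=-10.000 → step 39: x=-1.249, v=-3.423, θ₁=0.927, ω₁=7.732, θ₂=3.267, ω₂=4.095
apply F[39]=-10.000 → step 40: x=-1.317, v=-3.431, θ₁=1.079, ω₁=7.398, θ₂=3.330, ω₂=2.176
Max |angle| over trajectory = 3.330 rad = 190.8°.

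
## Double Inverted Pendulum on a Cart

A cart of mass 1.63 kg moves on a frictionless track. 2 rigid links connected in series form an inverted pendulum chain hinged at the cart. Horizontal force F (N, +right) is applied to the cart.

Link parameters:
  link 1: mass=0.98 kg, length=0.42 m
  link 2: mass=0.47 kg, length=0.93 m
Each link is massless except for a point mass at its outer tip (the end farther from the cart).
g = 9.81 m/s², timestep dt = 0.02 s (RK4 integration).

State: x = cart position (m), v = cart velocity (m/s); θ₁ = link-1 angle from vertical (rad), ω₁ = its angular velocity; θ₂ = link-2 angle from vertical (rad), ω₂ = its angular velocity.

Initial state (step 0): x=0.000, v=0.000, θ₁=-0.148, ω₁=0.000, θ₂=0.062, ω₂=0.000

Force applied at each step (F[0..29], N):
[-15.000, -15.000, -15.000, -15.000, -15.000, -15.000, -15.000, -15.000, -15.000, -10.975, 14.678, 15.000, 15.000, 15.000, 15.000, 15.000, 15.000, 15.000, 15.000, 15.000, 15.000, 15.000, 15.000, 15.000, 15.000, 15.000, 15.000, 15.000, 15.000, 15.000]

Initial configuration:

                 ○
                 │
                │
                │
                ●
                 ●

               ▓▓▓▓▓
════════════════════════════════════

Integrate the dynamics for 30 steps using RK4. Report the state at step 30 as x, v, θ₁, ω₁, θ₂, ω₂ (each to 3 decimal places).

Answer: x=-0.309, v=1.135, θ₁=1.598, ω₁=6.017, θ₂=0.021, ω₂=-0.739

Derivation:
apply F[0]=-15.000 → step 1: x=-0.002, v=-0.156, θ₁=-0.146, ω₁=0.250, θ₂=0.063, ω₂=0.070
apply F[1]=-15.000 → step 2: x=-0.006, v=-0.314, θ₁=-0.138, ω₁=0.507, θ₂=0.065, ω₂=0.139
apply F[2]=-15.000 → step 3: x=-0.014, v=-0.473, θ₁=-0.125, ω₁=0.777, θ₂=0.068, ω₂=0.204
apply F[3]=-15.000 → step 4: x=-0.025, v=-0.637, θ₁=-0.107, ω₁=1.066, θ₂=0.073, ω₂=0.264
apply F[4]=-15.000 → step 5: x=-0.040, v=-0.804, θ₁=-0.082, ω₁=1.382, θ₂=0.079, ω₂=0.317
apply F[5]=-15.000 → step 6: x=-0.057, v=-0.977, θ₁=-0.051, ω₁=1.730, θ₂=0.086, ω₂=0.361
apply F[6]=-15.000 → step 7: x=-0.079, v=-1.156, θ₁=-0.013, ω₁=2.118, θ₂=0.093, ω₂=0.393
apply F[7]=-15.000 → step 8: x=-0.104, v=-1.341, θ₁=0.034, ω₁=2.549, θ₂=0.101, ω₂=0.414
apply F[8]=-15.000 → step 9: x=-0.132, v=-1.532, θ₁=0.089, ω₁=3.024, θ₂=0.110, ω₂=0.422
apply F[9]=-10.975 → step 10: x=-0.165, v=-1.676, θ₁=0.154, ω₁=3.421, θ₂=0.118, ω₂=0.422
apply F[10]=+14.678 → step 11: x=-0.196, v=-1.517, θ₁=0.219, ω₁=3.147, θ₂=0.126, ω₂=0.408
apply F[11]=+15.000 → step 12: x=-0.225, v=-1.366, θ₁=0.280, ω₁=2.933, θ₂=0.134, ω₂=0.380
apply F[12]=+15.000 → step 13: x=-0.251, v=-1.225, θ₁=0.337, ω₁=2.785, θ₂=0.141, ω₂=0.337
apply F[13]=+15.000 → step 14: x=-0.274, v=-1.092, θ₁=0.392, ω₁=2.696, θ₂=0.148, ω₂=0.280
apply F[14]=+15.000 → step 15: x=-0.295, v=-0.968, θ₁=0.445, ω₁=2.663, θ₂=0.153, ω₂=0.211
apply F[15]=+15.000 → step 16: x=-0.313, v=-0.849, θ₁=0.499, ω₁=2.677, θ₂=0.156, ω₂=0.131
apply F[16]=+15.000 → step 17: x=-0.329, v=-0.734, θ₁=0.553, ω₁=2.736, θ₂=0.158, ω₂=0.042
apply F[17]=+15.000 → step 18: x=-0.342, v=-0.623, θ₁=0.608, ω₁=2.833, θ₂=0.158, ω₂=-0.055
apply F[18]=+15.000 → step 19: x=-0.354, v=-0.512, θ₁=0.666, ω₁=2.964, θ₂=0.156, ω₂=-0.157
apply F[19]=+15.000 → step 20: x=-0.363, v=-0.401, θ₁=0.727, ω₁=3.124, θ₂=0.151, ω₂=-0.262
apply F[20]=+15.000 → step 21: x=-0.370, v=-0.287, θ₁=0.791, ω₁=3.310, θ₂=0.145, ω₂=-0.367
apply F[21]=+15.000 → step 22: x=-0.374, v=-0.169, θ₁=0.860, ω₁=3.518, θ₂=0.137, ω₂=-0.468
apply F[22]=+15.000 → step 23: x=-0.377, v=-0.046, θ₁=0.932, ω₁=3.746, θ₂=0.126, ω₂=-0.564
apply F[23]=+15.000 → step 24: x=-0.376, v=0.085, θ₁=1.010, ω₁=3.992, θ₂=0.114, ω₂=-0.651
apply F[24]=+15.000 → step 25: x=-0.373, v=0.226, θ₁=1.092, ω₁=4.257, θ₂=0.100, ω₂=-0.724
apply F[25]=+15.000 → step 26: x=-0.367, v=0.377, θ₁=1.180, ω₁=4.542, θ₂=0.085, ω₂=-0.780
apply F[26]=+15.000 → step 27: x=-0.358, v=0.541, θ₁=1.274, ω₁=4.852, θ₂=0.069, ω₂=-0.815
apply F[27]=+15.000 → step 28: x=-0.345, v=0.719, θ₁=1.374, ω₁=5.194, θ₂=0.053, ω₂=-0.824
apply F[28]=+15.000 → step 29: x=-0.329, v=0.916, θ₁=1.482, ω₁=5.577, θ₂=0.037, ω₂=-0.801
apply F[29]=+15.000 → step 30: x=-0.309, v=1.135, θ₁=1.598, ω₁=6.017, θ₂=0.021, ω₂=-0.739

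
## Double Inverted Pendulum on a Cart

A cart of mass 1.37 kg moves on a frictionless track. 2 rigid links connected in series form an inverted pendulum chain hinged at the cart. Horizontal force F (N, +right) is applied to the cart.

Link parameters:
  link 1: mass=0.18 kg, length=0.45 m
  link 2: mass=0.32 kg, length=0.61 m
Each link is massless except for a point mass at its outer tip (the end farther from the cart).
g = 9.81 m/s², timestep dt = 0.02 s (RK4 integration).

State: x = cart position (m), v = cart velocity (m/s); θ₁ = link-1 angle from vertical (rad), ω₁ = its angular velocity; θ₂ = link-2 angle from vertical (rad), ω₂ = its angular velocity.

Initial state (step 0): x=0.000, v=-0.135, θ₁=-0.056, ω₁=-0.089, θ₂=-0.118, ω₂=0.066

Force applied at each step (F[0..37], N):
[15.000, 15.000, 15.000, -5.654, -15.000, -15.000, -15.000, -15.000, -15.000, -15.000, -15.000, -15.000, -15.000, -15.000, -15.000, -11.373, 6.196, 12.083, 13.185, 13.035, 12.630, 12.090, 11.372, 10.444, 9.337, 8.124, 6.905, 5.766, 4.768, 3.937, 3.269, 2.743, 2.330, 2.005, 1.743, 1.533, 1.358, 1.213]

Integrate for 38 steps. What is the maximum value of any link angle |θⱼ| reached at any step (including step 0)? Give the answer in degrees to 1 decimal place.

Answer: 11.4°

Derivation:
apply F[0]=+15.000 → step 1: x=-0.000, v=0.088, θ₁=-0.063, ω₁=-0.567, θ₂=-0.117, ω₂=0.017
apply F[1]=+15.000 → step 2: x=0.004, v=0.311, θ₁=-0.079, ω₁=-1.060, θ₂=-0.117, ω₂=-0.020
apply F[2]=+15.000 → step 3: x=0.012, v=0.535, θ₁=-0.105, ω₁=-1.579, θ₂=-0.118, ω₂=-0.039
apply F[3]=-5.654 → step 4: x=0.022, v=0.461, θ₁=-0.136, ω₁=-1.469, θ₂=-0.119, ω₂=-0.037
apply F[4]=-15.000 → step 5: x=0.029, v=0.253, θ₁=-0.161, ω₁=-1.102, θ₂=-0.119, ω₂=-0.009
apply F[5]=-15.000 → step 6: x=0.032, v=0.048, θ₁=-0.180, ω₁=-0.772, θ₂=-0.119, ω₂=0.043
apply F[6]=-15.000 → step 7: x=0.031, v=-0.156, θ₁=-0.192, ω₁=-0.468, θ₂=-0.117, ω₂=0.113
apply F[7]=-15.000 → step 8: x=0.026, v=-0.359, θ₁=-0.199, ω₁=-0.183, θ₂=-0.114, ω₂=0.196
apply F[8]=-15.000 → step 9: x=0.017, v=-0.561, θ₁=-0.200, ω₁=0.093, θ₂=-0.109, ω₂=0.288
apply F[9]=-15.000 → step 10: x=0.003, v=-0.764, θ₁=-0.195, ω₁=0.367, θ₂=-0.103, ω₂=0.382
apply F[10]=-15.000 → step 11: x=-0.014, v=-0.967, θ₁=-0.185, ω₁=0.648, θ₂=-0.094, ω₂=0.476
apply F[11]=-15.000 → step 12: x=-0.035, v=-1.172, θ₁=-0.169, ω₁=0.944, θ₂=-0.084, ω₂=0.564
apply F[12]=-15.000 → step 13: x=-0.061, v=-1.379, θ₁=-0.147, ω₁=1.263, θ₂=-0.072, ω₂=0.641
apply F[13]=-15.000 → step 14: x=-0.090, v=-1.588, θ₁=-0.118, ω₁=1.613, θ₂=-0.058, ω₂=0.703
apply F[14]=-15.000 → step 15: x=-0.124, v=-1.801, θ₁=-0.082, ω₁=2.003, θ₂=-0.044, ω₂=0.744
apply F[15]=-11.373 → step 16: x=-0.162, v=-1.963, θ₁=-0.039, ω₁=2.321, θ₂=-0.029, ω₂=0.763
apply F[16]=+6.196 → step 17: x=-0.200, v=-1.872, θ₁=0.005, ω₁=2.113, θ₂=-0.013, ω₂=0.760
apply F[17]=+12.083 → step 18: x=-0.236, v=-1.697, θ₁=0.044, ω₁=1.755, θ₂=0.002, ω₂=0.737
apply F[18]=+13.185 → step 19: x=-0.268, v=-1.508, θ₁=0.075, ω₁=1.399, θ₂=0.016, ω₂=0.695
apply F[19]=+13.035 → step 20: x=-0.296, v=-1.324, θ₁=0.100, ω₁=1.079, θ₂=0.029, ω₂=0.637
apply F[20]=+12.630 → step 21: x=-0.321, v=-1.148, θ₁=0.119, ω₁=0.796, θ₂=0.041, ω₂=0.569
apply F[21]=+12.090 → step 22: x=-0.342, v=-0.981, θ₁=0.132, ω₁=0.547, θ₂=0.052, ω₂=0.494
apply F[22]=+11.372 → step 23: x=-0.360, v=-0.825, θ₁=0.141, ω₁=0.330, θ₂=0.061, ω₂=0.418
apply F[23]=+10.444 → step 24: x=-0.375, v=-0.684, θ₁=0.146, ω₁=0.146, θ₂=0.069, ω₂=0.343
apply F[24]=+9.337 → step 25: x=-0.388, v=-0.559, θ₁=0.147, ω₁=-0.004, θ₂=0.075, ω₂=0.272
apply F[25]=+8.124 → step 26: x=-0.398, v=-0.451, θ₁=0.146, ω₁=-0.120, θ₂=0.080, ω₂=0.206
apply F[26]=+6.905 → step 27: x=-0.406, v=-0.361, θ₁=0.143, ω₁=-0.205, θ₂=0.083, ω₂=0.148
apply F[27]=+5.766 → step 28: x=-0.413, v=-0.287, θ₁=0.138, ω₁=-0.261, θ₂=0.086, ω₂=0.096
apply F[28]=+4.768 → step 29: x=-0.418, v=-0.228, θ₁=0.132, ω₁=-0.295, θ₂=0.087, ω₂=0.051
apply F[29]=+3.937 → step 30: x=-0.422, v=-0.180, θ₁=0.126, ω₁=-0.312, θ₂=0.088, ω₂=0.013
apply F[30]=+3.269 → step 31: x=-0.425, v=-0.141, θ₁=0.120, ω₁=-0.317, θ₂=0.088, ω₂=-0.018
apply F[31]=+2.743 → step 32: x=-0.428, v=-0.109, θ₁=0.114, ω₁=-0.312, θ₂=0.087, ω₂=-0.045
apply F[32]=+2.330 → step 33: x=-0.429, v=-0.083, θ₁=0.108, ω₁=-0.303, θ₂=0.086, ω₂=-0.067
apply F[33]=+2.005 → step 34: x=-0.431, v=-0.061, θ₁=0.102, ω₁=-0.291, θ₂=0.084, ω₂=-0.084
apply F[34]=+1.743 → step 35: x=-0.432, v=-0.043, θ₁=0.096, ω₁=-0.276, θ₂=0.083, ω₂=-0.098
apply F[35]=+1.533 → step 36: x=-0.433, v=-0.027, θ₁=0.091, ω₁=-0.261, θ₂=0.081, ω₂=-0.108
apply F[36]=+1.358 → step 37: x=-0.433, v=-0.014, θ₁=0.086, ω₁=-0.246, θ₂=0.078, ω₂=-0.116
apply F[37]=+1.213 → step 38: x=-0.433, v=-0.002, θ₁=0.081, ω₁=-0.231, θ₂=0.076, ω₂=-0.122
Max |angle| over trajectory = 0.200 rad = 11.4°.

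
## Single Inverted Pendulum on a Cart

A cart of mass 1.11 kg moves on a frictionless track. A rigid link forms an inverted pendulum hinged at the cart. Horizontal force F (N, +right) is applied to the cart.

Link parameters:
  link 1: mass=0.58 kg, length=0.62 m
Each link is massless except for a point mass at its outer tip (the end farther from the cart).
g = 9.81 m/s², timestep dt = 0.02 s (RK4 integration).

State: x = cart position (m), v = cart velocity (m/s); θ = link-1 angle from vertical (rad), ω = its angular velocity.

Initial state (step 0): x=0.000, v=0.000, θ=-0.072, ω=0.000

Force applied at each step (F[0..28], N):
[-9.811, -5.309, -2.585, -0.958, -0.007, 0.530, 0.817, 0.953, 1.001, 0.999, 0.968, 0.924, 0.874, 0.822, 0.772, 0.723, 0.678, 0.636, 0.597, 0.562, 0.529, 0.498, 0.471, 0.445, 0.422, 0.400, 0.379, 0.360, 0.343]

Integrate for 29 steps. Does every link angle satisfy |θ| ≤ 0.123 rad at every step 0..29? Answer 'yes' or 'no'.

apply F[0]=-9.811 → step 1: x=-0.002, v=-0.169, θ=-0.070, ω=0.249
apply F[1]=-5.309 → step 2: x=-0.006, v=-0.258, θ=-0.063, ω=0.371
apply F[2]=-2.585 → step 3: x=-0.012, v=-0.298, θ=-0.055, ω=0.418
apply F[3]=-0.958 → step 4: x=-0.018, v=-0.310, θ=-0.047, ω=0.421
apply F[4]=-0.007 → step 5: x=-0.024, v=-0.306, θ=-0.039, ω=0.400
apply F[5]=+0.530 → step 6: x=-0.030, v=-0.293, θ=-0.031, ω=0.368
apply F[6]=+0.817 → step 7: x=-0.035, v=-0.275, θ=-0.024, ω=0.331
apply F[7]=+0.953 → step 8: x=-0.041, v=-0.256, θ=-0.018, ω=0.293
apply F[8]=+1.001 → step 9: x=-0.046, v=-0.237, θ=-0.012, ω=0.257
apply F[9]=+0.999 → step 10: x=-0.050, v=-0.218, θ=-0.008, ω=0.223
apply F[10]=+0.968 → step 11: x=-0.054, v=-0.200, θ=-0.003, ω=0.193
apply F[11]=+0.924 → step 12: x=-0.058, v=-0.183, θ=0.000, ω=0.165
apply F[12]=+0.874 → step 13: x=-0.062, v=-0.167, θ=0.003, ω=0.140
apply F[13]=+0.822 → step 14: x=-0.065, v=-0.153, θ=0.006, ω=0.119
apply F[14]=+0.772 → step 15: x=-0.068, v=-0.140, θ=0.008, ω=0.099
apply F[15]=+0.723 → step 16: x=-0.071, v=-0.127, θ=0.010, ω=0.083
apply F[16]=+0.678 → step 17: x=-0.073, v=-0.116, θ=0.011, ω=0.068
apply F[17]=+0.636 → step 18: x=-0.075, v=-0.106, θ=0.012, ω=0.055
apply F[18]=+0.597 → step 19: x=-0.077, v=-0.097, θ=0.013, ω=0.044
apply F[19]=+0.562 → step 20: x=-0.079, v=-0.088, θ=0.014, ω=0.034
apply F[20]=+0.529 → step 21: x=-0.081, v=-0.080, θ=0.015, ω=0.026
apply F[21]=+0.498 → step 22: x=-0.082, v=-0.073, θ=0.015, ω=0.019
apply F[22]=+0.471 → step 23: x=-0.084, v=-0.066, θ=0.016, ω=0.013
apply F[23]=+0.445 → step 24: x=-0.085, v=-0.059, θ=0.016, ω=0.007
apply F[24]=+0.422 → step 25: x=-0.086, v=-0.053, θ=0.016, ω=0.003
apply F[25]=+0.400 → step 26: x=-0.087, v=-0.048, θ=0.016, ω=-0.001
apply F[26]=+0.379 → step 27: x=-0.088, v=-0.042, θ=0.016, ω=-0.005
apply F[27]=+0.360 → step 28: x=-0.089, v=-0.038, θ=0.016, ω=-0.007
apply F[28]=+0.343 → step 29: x=-0.089, v=-0.033, θ=0.016, ω=-0.010
Max |angle| over trajectory = 0.072 rad; bound = 0.123 → within bound.

Answer: yes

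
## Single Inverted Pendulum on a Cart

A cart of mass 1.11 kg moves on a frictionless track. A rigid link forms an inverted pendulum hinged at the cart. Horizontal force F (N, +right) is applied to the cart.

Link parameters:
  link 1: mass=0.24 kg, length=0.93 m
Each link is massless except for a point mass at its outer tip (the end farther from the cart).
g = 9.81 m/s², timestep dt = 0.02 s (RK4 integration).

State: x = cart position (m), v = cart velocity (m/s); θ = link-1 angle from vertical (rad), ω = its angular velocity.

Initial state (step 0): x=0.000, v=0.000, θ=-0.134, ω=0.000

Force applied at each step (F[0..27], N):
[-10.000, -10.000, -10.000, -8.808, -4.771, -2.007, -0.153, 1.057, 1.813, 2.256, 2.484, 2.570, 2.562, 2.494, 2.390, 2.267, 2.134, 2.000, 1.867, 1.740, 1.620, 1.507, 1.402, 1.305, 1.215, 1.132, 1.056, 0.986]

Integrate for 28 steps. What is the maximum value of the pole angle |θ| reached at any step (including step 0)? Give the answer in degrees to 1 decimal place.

Answer: 7.7°

Derivation:
apply F[0]=-10.000 → step 1: x=-0.002, v=-0.174, θ=-0.132, ω=0.157
apply F[1]=-10.000 → step 2: x=-0.007, v=-0.348, θ=-0.128, ω=0.315
apply F[2]=-10.000 → step 3: x=-0.016, v=-0.523, θ=-0.120, ω=0.476
apply F[3]=-8.808 → step 4: x=-0.028, v=-0.676, θ=-0.109, ω=0.615
apply F[4]=-4.771 → step 5: x=-0.042, v=-0.758, θ=-0.096, ω=0.681
apply F[5]=-2.007 → step 6: x=-0.057, v=-0.790, θ=-0.082, ω=0.697
apply F[6]=-0.153 → step 7: x=-0.073, v=-0.790, θ=-0.068, ω=0.681
apply F[7]=+1.057 → step 8: x=-0.089, v=-0.768, θ=-0.055, ω=0.645
apply F[8]=+1.813 → step 9: x=-0.104, v=-0.734, θ=-0.043, ω=0.598
apply F[9]=+2.256 → step 10: x=-0.118, v=-0.692, θ=-0.031, ω=0.544
apply F[10]=+2.484 → step 11: x=-0.131, v=-0.646, θ=-0.021, ω=0.490
apply F[11]=+2.570 → step 12: x=-0.144, v=-0.599, θ=-0.012, ω=0.436
apply F[12]=+2.562 → step 13: x=-0.155, v=-0.552, θ=-0.003, ω=0.384
apply F[13]=+2.494 → step 14: x=-0.166, v=-0.507, θ=0.004, ω=0.336
apply F[14]=+2.390 → step 15: x=-0.176, v=-0.465, θ=0.010, ω=0.291
apply F[15]=+2.267 → step 16: x=-0.185, v=-0.424, θ=0.015, ω=0.251
apply F[16]=+2.134 → step 17: x=-0.193, v=-0.387, θ=0.020, ω=0.214
apply F[17]=+2.000 → step 18: x=-0.200, v=-0.352, θ=0.024, ω=0.181
apply F[18]=+1.867 → step 19: x=-0.207, v=-0.319, θ=0.027, ω=0.151
apply F[19]=+1.740 → step 20: x=-0.213, v=-0.289, θ=0.030, ω=0.125
apply F[20]=+1.620 → step 21: x=-0.218, v=-0.261, θ=0.032, ω=0.102
apply F[21]=+1.507 → step 22: x=-0.223, v=-0.235, θ=0.034, ω=0.081
apply F[22]=+1.402 → step 23: x=-0.228, v=-0.212, θ=0.036, ω=0.063
apply F[23]=+1.305 → step 24: x=-0.232, v=-0.190, θ=0.037, ω=0.047
apply F[24]=+1.215 → step 25: x=-0.235, v=-0.169, θ=0.037, ω=0.033
apply F[25]=+1.132 → step 26: x=-0.239, v=-0.150, θ=0.038, ω=0.021
apply F[26]=+1.056 → step 27: x=-0.241, v=-0.133, θ=0.038, ω=0.010
apply F[27]=+0.986 → step 28: x=-0.244, v=-0.117, θ=0.038, ω=0.001
Max |angle| over trajectory = 0.134 rad = 7.7°.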